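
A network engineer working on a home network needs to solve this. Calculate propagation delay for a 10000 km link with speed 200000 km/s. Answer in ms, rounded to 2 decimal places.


Given: distance = 10000 km, speed = 200000 km/s
Delay = distance / speed = 10000 / 200000 seconds
Delay in ms = 10000 * 1000 / 200000
Delay = 50.0000 ms
Rounded to 2 dp = 50.00 ms

50.00


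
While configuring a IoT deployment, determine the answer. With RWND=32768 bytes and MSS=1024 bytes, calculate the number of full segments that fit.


Given: RWND = 32768 bytes, MSS = 1024 bytes
Full segments = floor(RWND / MSS)
Full segments = floor(32768 / 1024)
Full segments = floor(32.0) = 32

32


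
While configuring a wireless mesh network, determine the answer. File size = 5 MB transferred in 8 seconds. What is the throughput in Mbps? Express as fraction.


Given: file = 5 MB, time = 8 s
File in Mb = 5 * 8 = 40 Mb
Throughput = 40 / 8 Mbps
Throughput = 5 Mbps

5


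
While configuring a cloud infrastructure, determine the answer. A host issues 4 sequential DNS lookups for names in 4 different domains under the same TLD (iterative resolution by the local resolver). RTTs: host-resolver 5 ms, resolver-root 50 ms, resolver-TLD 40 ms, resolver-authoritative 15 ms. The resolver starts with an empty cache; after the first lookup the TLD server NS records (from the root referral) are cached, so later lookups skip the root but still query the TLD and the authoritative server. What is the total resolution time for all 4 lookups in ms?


Lookup 1 (cold cache): local + root + TLD + auth = 5 + 50 + 40 + 15 = 110 ms
Lookups 2..4 (TLD NS cached -> skip root; new domain -> still ask TLD and auth): local + TLD + auth = 5 + 40 + 15 = 60 ms each
Remaining 3 lookups: 3 * 60 = 180 ms
Total = 110 + 180 = 290 ms

290


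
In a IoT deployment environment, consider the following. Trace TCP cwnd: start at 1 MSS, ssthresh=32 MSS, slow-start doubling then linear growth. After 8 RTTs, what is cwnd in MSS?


RTT 0: cwnd = 1 MSS (initial)
RTT 1: cwnd = 2 MSS (slow start, doubled)
RTT 2: cwnd = 4 MSS (slow start, doubled)
RTT 3: cwnd = 8 MSS (slow start, doubled)
RTT 4: cwnd = 16 MSS (slow start, doubled)
RTT 5: cwnd = 32 MSS (slow start, doubled)
RTT 6: cwnd = 33 MSS (congestion avoidance, +1)
RTT 7: cwnd = 34 MSS (congestion avoidance, +1)
RTT 8: cwnd = 35 MSS (congestion avoidance, +1)

35


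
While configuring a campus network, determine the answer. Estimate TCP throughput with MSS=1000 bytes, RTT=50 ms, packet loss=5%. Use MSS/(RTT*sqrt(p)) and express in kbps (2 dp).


Given: MSS = 1000 bytes, RTT = 50 ms, loss = 5%
RTT in seconds = 50 / 1000 = 0.05
Loss rate = 5% = 0.05
sqrt(loss) = sqrt(0.05) = 0.223606797750
Throughput (bytes/s) = 1000 / (0.05 * 0.223606797750) = 89442.7191
Throughput (kbps) = 89442.7191 * 8 / 1000 = 715.541753 -> 715.54 kbps (2 dp)

715.54


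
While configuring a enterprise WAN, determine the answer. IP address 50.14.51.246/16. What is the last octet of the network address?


Given: IP = 50.14.51.246, prefix = /16
Subnet mask = 255.255.0.0
Last octet of IP: 246
Last octet of mask: 0
Network last octet = 246 AND 0 = 0

0


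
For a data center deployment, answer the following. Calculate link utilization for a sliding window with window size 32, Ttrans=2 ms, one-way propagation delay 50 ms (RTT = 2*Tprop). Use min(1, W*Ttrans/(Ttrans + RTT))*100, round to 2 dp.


Given: W = 32, Ttrans = 2 ms, RTT = 100 ms (= 2 * Tprop, Tprop = 50 ms)
Cycle time = Ttrans + RTT = 2 + 100 = 102 ms (first packet sent until its ACK returns)
W * Ttrans = 32 * 2 = 64 ms of sending per cycle
W * Ttrans / (Ttrans + RTT) = 64 / 102 = 0.627451
U = min(1, 0.627451) = 0.627451
U% = 62.75%

62.75


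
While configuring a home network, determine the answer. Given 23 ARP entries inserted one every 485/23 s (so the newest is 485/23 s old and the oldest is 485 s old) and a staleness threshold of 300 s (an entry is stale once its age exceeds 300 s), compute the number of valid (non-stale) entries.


Ages are k * 485/23 s for k = 1..23 (spacing = 21.0870 s).
Entry k is valid iff k * 485/23 <= 300 iff k <= 23 * 300 / 485 = 14.2268
n_valid = floor(14.2268) = 14
(n_stale = 23 - 14 = 9)

14


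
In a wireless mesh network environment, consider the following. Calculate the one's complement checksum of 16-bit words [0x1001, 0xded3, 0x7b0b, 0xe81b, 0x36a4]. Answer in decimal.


Given words: [0x1001, 0xded3, 0x7b0b, 0xe81b, 0x36a4]
Step 1: Sum all words
Raw sum = 4097 + 57043 + 31499 + 59419 + 13988 = 166046
Step 2: Fold carry: (34974 + 2) = 34976
One's complement = ~34976 & 0xFFFF = 30559

30559


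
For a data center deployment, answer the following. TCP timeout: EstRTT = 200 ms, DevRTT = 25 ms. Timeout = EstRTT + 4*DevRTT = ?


Given: EstRTT = 200 ms, DevRTT = 25 ms
Timeout = EstRTT + 4 * DevRTT
4 * DevRTT = 4 * 25 = 100
Timeout = 200 + 100 = 300 ms

300


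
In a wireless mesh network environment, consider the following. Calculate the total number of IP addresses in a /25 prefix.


Given: CIDR prefix /25
Host bits = 32 - 25 = 7
Total addresses = 2^7 = 128

128


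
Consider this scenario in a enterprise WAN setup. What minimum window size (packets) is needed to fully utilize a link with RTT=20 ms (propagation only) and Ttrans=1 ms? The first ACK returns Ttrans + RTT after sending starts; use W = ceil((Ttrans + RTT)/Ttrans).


Given: Ttrans = 1 ms, RTT = 20 ms (= 2 * Tprop, Tprop = 10 ms)
Time until first ACK returns = Ttrans + RTT = 1 + 20 = 21 ms
Need W * Ttrans >= Ttrans + RTT  ->  W >= (Ttrans + RTT) / Ttrans
(Ttrans + RTT) / Ttrans = 21 / 1 = 21
W_min = ceil(21) = 21

21


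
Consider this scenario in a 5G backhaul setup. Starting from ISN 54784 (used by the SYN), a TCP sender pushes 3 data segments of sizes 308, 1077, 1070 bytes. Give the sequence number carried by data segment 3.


The SYN occupies sequence number ISN = 54784, so the first data byte is ISN + 1 = 54785.
SEQ of data segment i = (ISN + 1) + sum of payload sizes of segments 1..i-1.
Segment 1: SEQ = 54785, payload = 308 bytes
Segment 2: SEQ = 55093, payload = 1077 bytes
Segment 3: SEQ = 56170, payload = 1070 bytes
SEQ of segment 3 = 54785 + 308 + 1077 = 56170

56170


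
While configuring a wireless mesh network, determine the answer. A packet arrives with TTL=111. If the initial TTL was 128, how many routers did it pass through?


Given: initial TTL = 128, received TTL = 111
Hops = initial TTL - received TTL
Hops = 128 - 111 = 17

17


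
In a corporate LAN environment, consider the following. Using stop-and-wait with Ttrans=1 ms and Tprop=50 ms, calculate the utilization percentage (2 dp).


Given: Ttrans = 1 ms, Tprop = 50 ms
RTT = 2 * Tprop = 2 * 50 = 100 ms
U = Ttrans / (Ttrans + RTT)
U = 1 / (1 + 100)
U = 1 / 101 = 0.009901
U% = 0.99%

0.99


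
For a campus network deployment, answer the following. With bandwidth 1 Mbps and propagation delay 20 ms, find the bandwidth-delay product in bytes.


Given: bandwidth = 1 Mbps, delay = 20 ms
BDP in bits = 1 * 10^6 * 20 / 1000
BDP in bits = 20000
BDP in bytes = 20000 / 8 = 2500

2500


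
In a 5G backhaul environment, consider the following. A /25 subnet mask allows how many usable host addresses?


Given: subnet mask /25
Host bits = 32 - 25 = 7
Total addresses = 2^7 = 128
Usable hosts = 128 - 2 (network + broadcast) = 126

126


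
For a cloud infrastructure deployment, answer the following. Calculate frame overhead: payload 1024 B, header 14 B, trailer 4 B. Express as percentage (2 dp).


Given: payload = 1024 B, header = 14 B, trailer = 4 B
Overhead bytes = header + trailer = 14 + 4 = 18
Total frame = payload + overhead = 1024 + 18 = 1042
Overhead % = 18 / 1042 * 100 = 1.7274% -> 1.73% (2 dp)

1.73


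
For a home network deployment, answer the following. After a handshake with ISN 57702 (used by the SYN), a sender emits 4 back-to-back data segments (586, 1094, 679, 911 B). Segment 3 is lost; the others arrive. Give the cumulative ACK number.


SYN uses sequence number 57702; first data byte = ISN + 1 = 57703.
Segment 1: SEQ = 57703, len = 586 B, covers [57703, 58288]
Segment 2: SEQ = 58289, len = 1094 B, covers [58289, 59382]
Segment 3: SEQ = 59383, len = 679 B, covers [59383, 60061] [LOST]
Segment 4: SEQ = 60062, len = 911 B, covers [60062, 60972]
In-order data received: bytes [57703, 59382] (segments 1..2).
Segment 3 missing -> gap begins at byte 59383; later segments buffered out of order.
Cumulative ACK = next expected in-order byte = 57703 + 586 + 1094 = 59383

59383


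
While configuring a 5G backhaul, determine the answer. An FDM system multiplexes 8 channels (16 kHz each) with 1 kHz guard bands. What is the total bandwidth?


Given: 8 channels, 16 kHz each, guard = 1 kHz
Channel bandwidth = 8 * 16 = 128 kHz
Guard bands = 7 gaps * 1 kHz = 7 kHz
Total = 128 + 7 = 135 kHz

135


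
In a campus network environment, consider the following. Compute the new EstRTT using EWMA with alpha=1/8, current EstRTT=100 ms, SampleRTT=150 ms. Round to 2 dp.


Given: EstRTT = 100 ms, SampleRTT = 150 ms, alpha = 1/8
New EstRTT = (1 - alpha) * EstRTT + alpha * SampleRTT
(7/8) * 100 = 87.5
(1/8) * 150 = 18.75
New EstRTT = 87.5 + 18.75 = 106.25 ms -> 106.25 ms (2 dp)

106.25


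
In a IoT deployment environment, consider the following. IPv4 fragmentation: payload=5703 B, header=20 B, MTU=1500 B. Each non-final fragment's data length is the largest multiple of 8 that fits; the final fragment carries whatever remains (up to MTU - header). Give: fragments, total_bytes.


Max data per non-final fragment = floor((MTU - header)/8)*8 = floor((1500 - 20)/8)*8 = floor(1480/8)*8 = 1480 B
Final fragment needs no 8-byte alignment: it can carry up to MTU - header = 1480 B
Non-final fragments needed = ceil((payload - 1480) / 1480) = ceil(4223/1480) = ceil(2.8534) = 3
Number of fragments = 3 + 1 = 4
Fragment sizes (data): 3 * 1480 B + 1263 B (last, 1263 <= 1480 OK)
Total bytes sent = payload + n_frags * header = 5703 + 4*20 = 5703 + 80 = 5783 B

4, 5783


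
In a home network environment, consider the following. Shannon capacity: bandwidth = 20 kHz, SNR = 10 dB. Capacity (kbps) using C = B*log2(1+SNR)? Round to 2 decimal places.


Given: B = 20 kHz, SNR = 10 dB
SNR linear = 10^(10/10) = 10
1 + SNR = 11
log2(11) = 3.4594316186
C = 20 * 1000 * 3.4594316186 = 69188.6324 bps
C = 69.188632 kbps -> 69.19 kbps (2 dp)

69.19


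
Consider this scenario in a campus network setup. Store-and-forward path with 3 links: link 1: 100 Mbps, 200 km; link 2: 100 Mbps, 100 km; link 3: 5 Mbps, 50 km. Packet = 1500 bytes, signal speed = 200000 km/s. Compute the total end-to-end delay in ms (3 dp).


Packet = 1500 bytes = 12000 bits. Store-and-forward: sum (t_trans + t_prop) per link.
Link 1: t_trans = 12000/(100*10^6) s = 0.1200 ms; t_prop = 200/200000 s = 1.0000 ms; subtotal = 1.1200 ms
Link 2: t_trans = 12000/(100*10^6) s = 0.1200 ms; t_prop = 100/200000 s = 0.5000 ms; subtotal = 0.6200 ms
Link 3: t_trans = 12000/(5*10^6) s = 2.4000 ms; t_prop = 50/200000 s = 0.2500 ms; subtotal = 2.6500 ms
End-to-end = 1.1200 + 0.6200 + 2.6500 = 4.3900 ms -> 4.390 ms (3 dp)

4.390


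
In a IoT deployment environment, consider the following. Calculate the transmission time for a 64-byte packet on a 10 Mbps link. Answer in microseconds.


Given: packet = 64 bytes, bandwidth = 10 Mbps
Packet in bits = 64 * 8 = 512 bits
Bandwidth = 10 * 10^6 = 10000000 bps
Time = 512 / 10000000 seconds
Time in us = 512 * 10^6 / 10000000 = 51.2

51.2


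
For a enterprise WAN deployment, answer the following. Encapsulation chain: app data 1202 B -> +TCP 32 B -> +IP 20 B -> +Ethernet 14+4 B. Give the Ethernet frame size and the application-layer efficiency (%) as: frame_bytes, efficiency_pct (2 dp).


TCP segment = 1202 + 32 = 1234 B
IP packet = 1234 + 20 = 1254 B
Ethernet frame = 1254 + 14 + 4 = 1272 B
Efficiency = app / frame = 1202 / 1272 = 0.944969 = 94.4969% -> 94.50% (2 dp)

1272, 94.50


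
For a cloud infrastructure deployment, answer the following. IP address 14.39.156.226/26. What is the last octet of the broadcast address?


Given: IP = 14.39.156.226, prefix = /26
Host bits = 32 - 26 = 6
Network last octet = 226 AND mask = 192
Host part size = 2^6 - 1 = 63
Broadcast last octet = 192 OR 63 = 255

255


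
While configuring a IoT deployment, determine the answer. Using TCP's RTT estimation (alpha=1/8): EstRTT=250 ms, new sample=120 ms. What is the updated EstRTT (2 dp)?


Given: EstRTT = 250 ms, SampleRTT = 120 ms, alpha = 1/8
New EstRTT = (1 - alpha) * EstRTT + alpha * SampleRTT
(7/8) * 250 = 218.75
(1/8) * 120 = 15
New EstRTT = 218.75 + 15 = 233.75 ms -> 233.75 ms (2 dp)

233.75


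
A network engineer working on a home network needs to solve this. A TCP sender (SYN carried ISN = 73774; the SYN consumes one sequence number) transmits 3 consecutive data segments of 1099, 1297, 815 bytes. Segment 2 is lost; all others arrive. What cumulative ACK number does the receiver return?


SYN uses sequence number 73774; first data byte = ISN + 1 = 73775.
Segment 1: SEQ = 73775, len = 1099 B, covers [73775, 74873]
Segment 2: SEQ = 74874, len = 1297 B, covers [74874, 76170] [LOST]
Segment 3: SEQ = 76171, len = 815 B, covers [76171, 76985]
In-order data received: bytes [73775, 74873] (segments 1..1).
Segment 2 missing -> gap begins at byte 74874; later segments buffered out of order.
Cumulative ACK = next expected in-order byte = 73775 + 1099 = 74874

74874


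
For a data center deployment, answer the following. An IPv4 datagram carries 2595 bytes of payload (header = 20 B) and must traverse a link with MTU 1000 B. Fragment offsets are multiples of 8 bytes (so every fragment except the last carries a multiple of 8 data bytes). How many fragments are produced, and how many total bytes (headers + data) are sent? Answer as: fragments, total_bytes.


Max data per non-final fragment = floor((MTU - header)/8)*8 = floor((1000 - 20)/8)*8 = floor(980/8)*8 = 976 B
Final fragment needs no 8-byte alignment: it can carry up to MTU - header = 980 B
Non-final fragments needed = ceil((payload - 980) / 976) = ceil(1615/976) = ceil(1.6547) = 2
Number of fragments = 2 + 1 = 3
Fragment sizes (data): 2 * 976 B + 643 B (last, 643 <= 980 OK)
Total bytes sent = payload + n_frags * header = 2595 + 3*20 = 2595 + 60 = 2655 B

3, 2655


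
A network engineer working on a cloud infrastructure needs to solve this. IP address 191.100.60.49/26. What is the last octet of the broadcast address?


Given: IP = 191.100.60.49, prefix = /26
Host bits = 32 - 26 = 6
Network last octet = 49 AND mask = 0
Host part size = 2^6 - 1 = 63
Broadcast last octet = 0 OR 63 = 63

63


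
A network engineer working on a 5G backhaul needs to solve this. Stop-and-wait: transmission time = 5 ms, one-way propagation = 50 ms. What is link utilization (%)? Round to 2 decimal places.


Given: Ttrans = 5 ms, Tprop = 50 ms
RTT = 2 * Tprop = 2 * 50 = 100 ms
U = Ttrans / (Ttrans + RTT)
U = 5 / (5 + 100)
U = 5 / 105 = 0.047619
U% = 4.76%

4.76


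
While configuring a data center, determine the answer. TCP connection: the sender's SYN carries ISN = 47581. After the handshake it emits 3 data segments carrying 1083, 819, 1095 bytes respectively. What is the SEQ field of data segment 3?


The SYN occupies sequence number ISN = 47581, so the first data byte is ISN + 1 = 47582.
SEQ of data segment i = (ISN + 1) + sum of payload sizes of segments 1..i-1.
Segment 1: SEQ = 47582, payload = 1083 bytes
Segment 2: SEQ = 48665, payload = 819 bytes
Segment 3: SEQ = 49484, payload = 1095 bytes
SEQ of segment 3 = 47582 + 1083 + 819 = 49484

49484


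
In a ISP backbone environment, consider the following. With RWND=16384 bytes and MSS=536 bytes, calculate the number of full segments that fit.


Given: RWND = 16384 bytes, MSS = 536 bytes
Full segments = floor(RWND / MSS)
Full segments = floor(16384 / 536)
Full segments = floor(30.5672) = 30

30


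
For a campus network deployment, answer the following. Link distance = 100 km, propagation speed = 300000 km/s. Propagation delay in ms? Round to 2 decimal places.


Given: distance = 100 km, speed = 300000 km/s
Delay = distance / speed = 100 / 300000 seconds
Delay in ms = 100 * 1000 / 300000
Delay = 0.3333 ms
Rounded to 2 dp = 0.33 ms

0.33


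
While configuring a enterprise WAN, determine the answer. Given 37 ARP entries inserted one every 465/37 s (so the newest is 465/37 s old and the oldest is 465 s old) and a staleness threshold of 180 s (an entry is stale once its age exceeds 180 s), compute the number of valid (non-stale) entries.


Ages are k * 465/37 s for k = 1..37 (spacing = 12.5676 s).
Entry k is valid iff k * 465/37 <= 180 iff k <= 37 * 180 / 465 = 14.3226
n_valid = floor(14.3226) = 14
(n_stale = 37 - 14 = 23)

14


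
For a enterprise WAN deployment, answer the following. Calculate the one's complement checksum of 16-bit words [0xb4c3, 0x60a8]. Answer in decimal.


Given words: [0xb4c3, 0x60a8]
Step 1: Sum all words
Raw sum = 46275 + 24744 = 71019
Step 2: Fold carry: (5483 + 1) = 5484
One's complement = ~5484 & 0xFFFF = 60051

60051


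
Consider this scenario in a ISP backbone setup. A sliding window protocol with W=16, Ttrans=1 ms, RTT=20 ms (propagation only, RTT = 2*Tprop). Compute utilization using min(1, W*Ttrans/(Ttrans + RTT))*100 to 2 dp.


Given: W = 16, Ttrans = 1 ms, RTT = 20 ms (= 2 * Tprop, Tprop = 10 ms)
Cycle time = Ttrans + RTT = 1 + 20 = 21 ms (first packet sent until its ACK returns)
W * Ttrans = 16 * 1 = 16 ms of sending per cycle
W * Ttrans / (Ttrans + RTT) = 16 / 21 = 0.761905
U = min(1, 0.761905) = 0.761905
U% = 76.19%

76.19


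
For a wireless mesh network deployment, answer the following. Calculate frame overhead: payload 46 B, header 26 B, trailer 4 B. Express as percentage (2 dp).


Given: payload = 46 B, header = 26 B, trailer = 4 B
Overhead bytes = header + trailer = 26 + 4 = 30
Total frame = payload + overhead = 46 + 30 = 76
Overhead % = 30 / 76 * 100 = 39.4737% -> 39.47% (2 dp)

39.47


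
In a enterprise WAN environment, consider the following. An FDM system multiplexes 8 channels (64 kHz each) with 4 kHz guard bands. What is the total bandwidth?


Given: 8 channels, 64 kHz each, guard = 4 kHz
Channel bandwidth = 8 * 64 = 512 kHz
Guard bands = 7 gaps * 4 kHz = 28 kHz
Total = 512 + 28 = 540 kHz

540


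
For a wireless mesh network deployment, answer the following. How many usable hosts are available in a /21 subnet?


Given: subnet mask /21
Host bits = 32 - 21 = 11
Total addresses = 2^11 = 2048
Usable hosts = 2048 - 2 (network + broadcast) = 2046

2046


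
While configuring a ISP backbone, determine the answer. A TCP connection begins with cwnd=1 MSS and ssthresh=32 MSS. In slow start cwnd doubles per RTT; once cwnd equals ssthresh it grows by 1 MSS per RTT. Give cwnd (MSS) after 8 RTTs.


RTT 0: cwnd = 1 MSS (initial)
RTT 1: cwnd = 2 MSS (slow start, doubled)
RTT 2: cwnd = 4 MSS (slow start, doubled)
RTT 3: cwnd = 8 MSS (slow start, doubled)
RTT 4: cwnd = 16 MSS (slow start, doubled)
RTT 5: cwnd = 32 MSS (slow start, doubled)
RTT 6: cwnd = 33 MSS (congestion avoidance, +1)
RTT 7: cwnd = 34 MSS (congestion avoidance, +1)
RTT 8: cwnd = 35 MSS (congestion avoidance, +1)

35


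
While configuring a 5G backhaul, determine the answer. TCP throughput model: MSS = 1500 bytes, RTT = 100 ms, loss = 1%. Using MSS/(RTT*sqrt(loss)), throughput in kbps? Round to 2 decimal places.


Given: MSS = 1500 bytes, RTT = 100 ms, loss = 1%
RTT in seconds = 100 / 1000 = 0.1
Loss rate = 1% = 0.01
sqrt(loss) = sqrt(0.01) = 0.1
Throughput (bytes/s) = 1500 / (0.1 * 0.1) = 150000.0000
Throughput (kbps) = 150000.0000 * 8 / 1000 = 1200.000000 -> 1200.00 kbps (2 dp)

1200.00


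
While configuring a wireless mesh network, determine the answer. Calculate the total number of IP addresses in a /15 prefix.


Given: CIDR prefix /15
Host bits = 32 - 15 = 17
Total addresses = 2^17 = 131072

131072


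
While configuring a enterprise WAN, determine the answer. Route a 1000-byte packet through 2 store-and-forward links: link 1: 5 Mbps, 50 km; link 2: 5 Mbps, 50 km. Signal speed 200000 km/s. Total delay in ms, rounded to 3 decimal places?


Packet = 1000 bytes = 8000 bits. Store-and-forward: sum (t_trans + t_prop) per link.
Link 1: t_trans = 8000/(5*10^6) s = 1.6000 ms; t_prop = 50/200000 s = 0.2500 ms; subtotal = 1.8500 ms
Link 2: t_trans = 8000/(5*10^6) s = 1.6000 ms; t_prop = 50/200000 s = 0.2500 ms; subtotal = 1.8500 ms
End-to-end = 1.8500 + 1.8500 = 3.7000 ms -> 3.700 ms (3 dp)

3.700


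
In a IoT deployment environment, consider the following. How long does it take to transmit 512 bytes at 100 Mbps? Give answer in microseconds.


Given: packet = 512 bytes, bandwidth = 100 Mbps
Packet in bits = 512 * 8 = 4096 bits
Bandwidth = 100 * 10^6 = 100000000 bps
Time = 4096 / 100000000 seconds
Time in us = 4096 * 10^6 / 100000000 = 40.96

40.96


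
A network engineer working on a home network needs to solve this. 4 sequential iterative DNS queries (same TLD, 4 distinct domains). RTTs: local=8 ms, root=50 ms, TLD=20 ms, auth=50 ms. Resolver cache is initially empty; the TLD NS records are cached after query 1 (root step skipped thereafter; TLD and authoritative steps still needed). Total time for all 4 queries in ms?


Lookup 1 (cold cache): local + root + TLD + auth = 8 + 50 + 20 + 50 = 128 ms
Lookups 2..4 (TLD NS cached -> skip root; new domain -> still ask TLD and auth): local + TLD + auth = 8 + 20 + 50 = 78 ms each
Remaining 3 lookups: 3 * 78 = 234 ms
Total = 128 + 234 = 362 ms

362


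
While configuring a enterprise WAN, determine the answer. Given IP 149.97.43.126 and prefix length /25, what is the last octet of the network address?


Given: IP = 149.97.43.126, prefix = /25
Subnet mask = 255.255.255.128
Last octet of IP: 126
Last octet of mask: 128
Network last octet = 126 AND 128 = 0

0


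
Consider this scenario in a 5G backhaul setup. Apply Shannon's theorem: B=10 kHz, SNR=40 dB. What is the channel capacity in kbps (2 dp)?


Given: B = 10 kHz, SNR = 40 dB
SNR linear = 10^(40/10) = 10000
1 + SNR = 10001
log2(10001) = 13.2878566418
C = 10 * 1000 * 13.2878566418 = 132878.5664 bps
C = 132.878566 kbps -> 132.88 kbps (2 dp)

132.88


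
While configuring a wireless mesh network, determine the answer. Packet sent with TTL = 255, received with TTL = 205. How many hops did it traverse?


Given: initial TTL = 255, received TTL = 205
Hops = initial TTL - received TTL
Hops = 255 - 205 = 50

50


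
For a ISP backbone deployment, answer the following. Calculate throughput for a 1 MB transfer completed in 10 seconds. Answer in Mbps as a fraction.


Given: file = 1 MB, time = 10 s
File in Mb = 1 * 8 = 8 Mb
Throughput = 8 / 10 Mbps
Throughput = 4/5 Mbps

4/5


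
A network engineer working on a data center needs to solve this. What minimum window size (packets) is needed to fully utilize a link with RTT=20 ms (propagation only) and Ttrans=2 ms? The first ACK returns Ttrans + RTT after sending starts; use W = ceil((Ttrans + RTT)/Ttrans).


Given: Ttrans = 2 ms, RTT = 20 ms (= 2 * Tprop, Tprop = 10 ms)
Time until first ACK returns = Ttrans + RTT = 2 + 20 = 22 ms
Need W * Ttrans >= Ttrans + RTT  ->  W >= (Ttrans + RTT) / Ttrans
(Ttrans + RTT) / Ttrans = 22 / 2 = 11
W_min = ceil(11) = 11

11


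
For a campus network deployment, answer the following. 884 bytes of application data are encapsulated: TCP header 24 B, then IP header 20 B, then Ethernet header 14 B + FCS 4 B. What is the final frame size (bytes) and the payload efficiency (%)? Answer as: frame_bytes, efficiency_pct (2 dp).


TCP segment = 884 + 24 = 908 B
IP packet = 908 + 20 = 928 B
Ethernet frame = 928 + 14 + 4 = 946 B
Efficiency = app / frame = 884 / 946 = 0.934461 = 93.4461% -> 93.45% (2 dp)

946, 93.45


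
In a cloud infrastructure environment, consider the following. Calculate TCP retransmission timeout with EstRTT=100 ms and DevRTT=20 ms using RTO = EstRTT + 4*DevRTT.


Given: EstRTT = 100 ms, DevRTT = 20 ms
Timeout = EstRTT + 4 * DevRTT
4 * DevRTT = 4 * 20 = 80
Timeout = 100 + 80 = 180 ms

180


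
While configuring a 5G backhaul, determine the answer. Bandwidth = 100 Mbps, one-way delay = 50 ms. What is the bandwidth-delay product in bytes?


Given: bandwidth = 100 Mbps, delay = 50 ms
BDP in bits = 100 * 10^6 * 50 / 1000
BDP in bits = 5000000
BDP in bytes = 5000000 / 8 = 625000

625000


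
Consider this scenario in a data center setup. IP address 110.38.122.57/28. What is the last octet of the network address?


Given: IP = 110.38.122.57, prefix = /28
Subnet mask = 255.255.255.240
Last octet of IP: 57
Last octet of mask: 240
Network last octet = 57 AND 240 = 48

48


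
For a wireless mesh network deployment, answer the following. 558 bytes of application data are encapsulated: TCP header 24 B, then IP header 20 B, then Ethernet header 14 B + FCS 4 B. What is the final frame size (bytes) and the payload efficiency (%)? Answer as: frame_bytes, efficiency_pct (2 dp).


TCP segment = 558 + 24 = 582 B
IP packet = 582 + 20 = 602 B
Ethernet frame = 602 + 14 + 4 = 620 B
Efficiency = app / frame = 558 / 620 = 0.900000 = 90.0000% -> 90.00% (2 dp)

620, 90.00


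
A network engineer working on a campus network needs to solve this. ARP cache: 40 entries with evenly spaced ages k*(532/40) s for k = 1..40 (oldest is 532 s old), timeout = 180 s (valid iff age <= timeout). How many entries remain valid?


Ages are k * 532/40 s for k = 1..40 (spacing = 13.3000 s).
Entry k is valid iff k * 532/40 <= 180 iff k <= 40 * 180 / 532 = 13.5338
n_valid = floor(13.5338) = 13
(n_stale = 40 - 13 = 27)

13


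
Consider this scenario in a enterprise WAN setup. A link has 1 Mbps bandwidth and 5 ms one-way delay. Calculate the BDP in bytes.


Given: bandwidth = 1 Mbps, delay = 5 ms
BDP in bits = 1 * 10^6 * 5 / 1000
BDP in bits = 5000
BDP in bytes = 5000 / 8 = 625

625


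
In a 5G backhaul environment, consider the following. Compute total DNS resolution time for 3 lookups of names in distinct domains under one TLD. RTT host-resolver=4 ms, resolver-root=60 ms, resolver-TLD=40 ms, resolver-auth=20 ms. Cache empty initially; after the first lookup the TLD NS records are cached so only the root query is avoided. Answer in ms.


Lookup 1 (cold cache): local + root + TLD + auth = 4 + 60 + 40 + 20 = 124 ms
Lookups 2..3 (TLD NS cached -> skip root; new domain -> still ask TLD and auth): local + TLD + auth = 4 + 40 + 20 = 64 ms each
Remaining 2 lookups: 2 * 64 = 128 ms
Total = 124 + 128 = 252 ms

252


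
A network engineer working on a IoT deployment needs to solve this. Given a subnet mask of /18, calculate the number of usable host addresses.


Given: subnet mask /18
Host bits = 32 - 18 = 14
Total addresses = 2^14 = 16384
Usable hosts = 16384 - 2 (network + broadcast) = 16382

16382


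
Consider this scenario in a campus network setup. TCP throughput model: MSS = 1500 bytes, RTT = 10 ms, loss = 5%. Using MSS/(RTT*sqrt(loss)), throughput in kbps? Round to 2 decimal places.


Given: MSS = 1500 bytes, RTT = 10 ms, loss = 5%
RTT in seconds = 10 / 1000 = 0.01
Loss rate = 5% = 0.05
sqrt(loss) = sqrt(0.05) = 0.223606797750
Throughput (bytes/s) = 1500 / (0.01 * 0.223606797750) = 670820.3932
Throughput (kbps) = 670820.3932 * 8 / 1000 = 5366.563146 -> 5366.56 kbps (2 dp)

5366.56


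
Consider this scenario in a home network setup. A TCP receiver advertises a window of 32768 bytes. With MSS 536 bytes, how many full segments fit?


Given: RWND = 32768 bytes, MSS = 536 bytes
Full segments = floor(RWND / MSS)
Full segments = floor(32768 / 536)
Full segments = floor(61.1343) = 61

61


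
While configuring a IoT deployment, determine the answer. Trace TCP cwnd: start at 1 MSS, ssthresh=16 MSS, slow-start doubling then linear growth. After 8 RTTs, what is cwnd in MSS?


RTT 0: cwnd = 1 MSS (initial)
RTT 1: cwnd = 2 MSS (slow start, doubled)
RTT 2: cwnd = 4 MSS (slow start, doubled)
RTT 3: cwnd = 8 MSS (slow start, doubled)
RTT 4: cwnd = 16 MSS (slow start, doubled)
RTT 5: cwnd = 17 MSS (congestion avoidance, +1)
RTT 6: cwnd = 18 MSS (congestion avoidance, +1)
RTT 7: cwnd = 19 MSS (congestion avoidance, +1)
RTT 8: cwnd = 20 MSS (congestion avoidance, +1)

20


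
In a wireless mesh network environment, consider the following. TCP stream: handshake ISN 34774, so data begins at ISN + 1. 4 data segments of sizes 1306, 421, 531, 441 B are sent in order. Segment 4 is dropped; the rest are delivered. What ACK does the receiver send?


SYN uses sequence number 34774; first data byte = ISN + 1 = 34775.
Segment 1: SEQ = 34775, len = 1306 B, covers [34775, 36080]
Segment 2: SEQ = 36081, len = 421 B, covers [36081, 36501]
Segment 3: SEQ = 36502, len = 531 B, covers [36502, 37032]
Segment 4: SEQ = 37033, len = 441 B, covers [37033, 37473] [LOST]
In-order data received: bytes [34775, 37032] (segments 1..3).
Segment 4 missing -> gap begins at byte 37033.
Cumulative ACK = next expected in-order byte = 34775 + 1306 + 421 + 531 = 37033

37033


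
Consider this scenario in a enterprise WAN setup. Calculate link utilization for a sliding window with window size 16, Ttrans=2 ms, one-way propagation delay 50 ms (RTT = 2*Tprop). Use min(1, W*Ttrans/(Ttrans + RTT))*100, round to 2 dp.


Given: W = 16, Ttrans = 2 ms, RTT = 100 ms (= 2 * Tprop, Tprop = 50 ms)
Cycle time = Ttrans + RTT = 2 + 100 = 102 ms (first packet sent until its ACK returns)
W * Ttrans = 16 * 2 = 32 ms of sending per cycle
W * Ttrans / (Ttrans + RTT) = 32 / 102 = 0.313725
U = min(1, 0.313725) = 0.313725
U% = 31.37%

31.37


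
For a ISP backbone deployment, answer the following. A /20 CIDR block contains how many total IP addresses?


Given: CIDR prefix /20
Host bits = 32 - 20 = 12
Total addresses = 2^12 = 4096

4096


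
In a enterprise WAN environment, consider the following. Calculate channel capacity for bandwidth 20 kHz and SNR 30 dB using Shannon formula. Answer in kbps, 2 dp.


Given: B = 20 kHz, SNR = 30 dB
SNR linear = 10^(30/10) = 1000
1 + SNR = 1001
log2(1001) = 9.9672262588
C = 20 * 1000 * 9.9672262588 = 199344.5252 bps
C = 199.344525 kbps -> 199.34 kbps (2 dp)

199.34


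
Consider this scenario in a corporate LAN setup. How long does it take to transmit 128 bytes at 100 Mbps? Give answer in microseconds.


Given: packet = 128 bytes, bandwidth = 100 Mbps
Packet in bits = 128 * 8 = 1024 bits
Bandwidth = 100 * 10^6 = 100000000 bps
Time = 1024 / 100000000 seconds
Time in us = 1024 * 10^6 / 100000000 = 10.24

10.24


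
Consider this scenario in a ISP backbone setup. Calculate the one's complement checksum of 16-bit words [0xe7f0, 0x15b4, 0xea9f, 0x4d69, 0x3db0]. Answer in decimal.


Given words: [0xe7f0, 0x15b4, 0xea9f, 0x4d69, 0x3db0]
Step 1: Sum all words
Raw sum = 59376 + 5556 + 60063 + 19817 + 15792 = 160604
Step 2: Fold carry: (29532 + 2) = 29534
One's complement = ~29534 & 0xFFFF = 36001

36001


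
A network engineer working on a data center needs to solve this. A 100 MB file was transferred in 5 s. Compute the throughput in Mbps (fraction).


Given: file = 100 MB, time = 5 s
File in Mb = 100 * 8 = 800 Mb
Throughput = 800 / 5 Mbps
Throughput = 160 Mbps

160


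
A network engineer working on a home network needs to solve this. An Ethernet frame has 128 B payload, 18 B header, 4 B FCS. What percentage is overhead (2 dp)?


Given: payload = 128 B, header = 18 B, trailer = 4 B
Overhead bytes = header + trailer = 18 + 4 = 22
Total frame = payload + overhead = 128 + 22 = 150
Overhead % = 22 / 150 * 100 = 14.6667% -> 14.67% (2 dp)

14.67


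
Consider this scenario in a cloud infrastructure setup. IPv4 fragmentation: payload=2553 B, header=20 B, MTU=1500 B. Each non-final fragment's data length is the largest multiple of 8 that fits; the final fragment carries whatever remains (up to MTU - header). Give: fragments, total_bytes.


Max data per non-final fragment = floor((MTU - header)/8)*8 = floor((1500 - 20)/8)*8 = floor(1480/8)*8 = 1480 B
Final fragment needs no 8-byte alignment: it can carry up to MTU - header = 1480 B
Non-final fragments needed = ceil((payload - 1480) / 1480) = ceil(1073/1480) = ceil(0.7250) = 1
Number of fragments = 1 + 1 = 2
Fragment sizes (data): 1 * 1480 B + 1073 B (last, 1073 <= 1480 OK)
Total bytes sent = payload + n_frags * header = 2553 + 2*20 = 2553 + 40 = 2593 B

2, 2593


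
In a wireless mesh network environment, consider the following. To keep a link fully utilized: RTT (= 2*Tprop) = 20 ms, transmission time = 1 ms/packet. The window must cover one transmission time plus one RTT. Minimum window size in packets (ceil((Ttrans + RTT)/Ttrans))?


Given: Ttrans = 1 ms, RTT = 20 ms (= 2 * Tprop, Tprop = 10 ms)
Time until first ACK returns = Ttrans + RTT = 1 + 20 = 21 ms
Need W * Ttrans >= Ttrans + RTT  ->  W >= (Ttrans + RTT) / Ttrans
(Ttrans + RTT) / Ttrans = 21 / 1 = 21
W_min = ceil(21) = 21

21


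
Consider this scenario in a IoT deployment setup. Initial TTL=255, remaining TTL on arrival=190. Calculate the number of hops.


Given: initial TTL = 255, received TTL = 190
Hops = initial TTL - received TTL
Hops = 255 - 190 = 65

65


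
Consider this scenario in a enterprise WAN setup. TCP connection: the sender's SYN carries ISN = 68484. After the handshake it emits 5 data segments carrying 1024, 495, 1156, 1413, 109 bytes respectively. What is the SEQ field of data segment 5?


The SYN occupies sequence number ISN = 68484, so the first data byte is ISN + 1 = 68485.
SEQ of data segment i = (ISN + 1) + sum of payload sizes of segments 1..i-1.
Segment 1: SEQ = 68485, payload = 1024 bytes
Segment 2: SEQ = 69509, payload = 495 bytes
Segment 3: SEQ = 70004, payload = 1156 bytes
Segment 4: SEQ = 71160, payload = 1413 bytes
Segment 5: SEQ = 72573, payload = 109 bytes
SEQ of segment 5 = 68485 + 1024 + 495 + 1156 + 1413 = 72573

72573


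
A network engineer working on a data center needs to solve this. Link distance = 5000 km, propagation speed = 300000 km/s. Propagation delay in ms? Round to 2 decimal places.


Given: distance = 5000 km, speed = 300000 km/s
Delay = distance / speed = 5000 / 300000 seconds
Delay in ms = 5000 * 1000 / 300000
Delay = 16.6667 ms
Rounded to 2 dp = 16.67 ms

16.67


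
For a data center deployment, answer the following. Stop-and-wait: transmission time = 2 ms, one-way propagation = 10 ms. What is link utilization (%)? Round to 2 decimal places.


Given: Ttrans = 2 ms, Tprop = 10 ms
RTT = 2 * Tprop = 2 * 10 = 20 ms
U = Ttrans / (Ttrans + RTT)
U = 2 / (2 + 20)
U = 2 / 22 = 0.090909
U% = 9.09%

9.09


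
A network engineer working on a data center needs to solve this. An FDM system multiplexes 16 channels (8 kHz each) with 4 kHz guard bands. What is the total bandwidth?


Given: 16 channels, 8 kHz each, guard = 4 kHz
Channel bandwidth = 16 * 8 = 128 kHz
Guard bands = 15 gaps * 4 kHz = 60 kHz
Total = 128 + 60 = 188 kHz

188


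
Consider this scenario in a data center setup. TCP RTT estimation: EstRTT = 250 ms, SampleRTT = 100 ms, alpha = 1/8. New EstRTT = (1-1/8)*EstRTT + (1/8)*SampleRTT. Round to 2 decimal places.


Given: EstRTT = 250 ms, SampleRTT = 100 ms, alpha = 1/8
New EstRTT = (1 - alpha) * EstRTT + alpha * SampleRTT
(7/8) * 250 = 218.75
(1/8) * 100 = 12.5
New EstRTT = 218.75 + 12.5 = 231.25 ms -> 231.25 ms (2 dp)

231.25


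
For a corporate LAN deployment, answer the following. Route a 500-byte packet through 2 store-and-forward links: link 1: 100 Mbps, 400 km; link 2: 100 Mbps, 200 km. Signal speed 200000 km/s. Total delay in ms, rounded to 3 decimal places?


Packet = 500 bytes = 4000 bits. Store-and-forward: sum (t_trans + t_prop) per link.
Link 1: t_trans = 4000/(100*10^6) s = 0.0400 ms; t_prop = 400/200000 s = 2.0000 ms; subtotal = 2.0400 ms
Link 2: t_trans = 4000/(100*10^6) s = 0.0400 ms; t_prop = 200/200000 s = 1.0000 ms; subtotal = 1.0400 ms
End-to-end = 2.0400 + 1.0400 = 3.0800 ms -> 3.080 ms (3 dp)

3.080


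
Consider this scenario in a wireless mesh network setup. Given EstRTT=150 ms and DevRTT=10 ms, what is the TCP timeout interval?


Given: EstRTT = 150 ms, DevRTT = 10 ms
Timeout = EstRTT + 4 * DevRTT
4 * DevRTT = 4 * 10 = 40
Timeout = 150 + 40 = 190 ms

190


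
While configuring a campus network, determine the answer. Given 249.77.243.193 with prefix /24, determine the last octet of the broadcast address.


Given: IP = 249.77.243.193, prefix = /24
Host bits = 32 - 24 = 8
Network last octet = 193 AND mask = 0
Host part size = 2^8 - 1 = 255
Broadcast last octet = 0 OR 255 = 255

255


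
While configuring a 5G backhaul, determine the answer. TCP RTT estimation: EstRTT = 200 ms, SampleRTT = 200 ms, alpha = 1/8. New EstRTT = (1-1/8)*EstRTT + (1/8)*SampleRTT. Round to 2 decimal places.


Given: EstRTT = 200 ms, SampleRTT = 200 ms, alpha = 1/8
New EstRTT = (1 - alpha) * EstRTT + alpha * SampleRTT
(7/8) * 200 = 175
(1/8) * 200 = 25
New EstRTT = 175 + 25 = 200 ms -> 200.00 ms (2 dp)

200.00


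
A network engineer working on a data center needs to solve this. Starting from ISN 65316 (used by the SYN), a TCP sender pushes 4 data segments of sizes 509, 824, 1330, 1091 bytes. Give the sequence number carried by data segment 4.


The SYN occupies sequence number ISN = 65316, so the first data byte is ISN + 1 = 65317.
SEQ of data segment i = (ISN + 1) + sum of payload sizes of segments 1..i-1.
Segment 1: SEQ = 65317, payload = 509 bytes
Segment 2: SEQ = 65826, payload = 824 bytes
Segment 3: SEQ = 66650, payload = 1330 bytes
Segment 4: SEQ = 67980, payload = 1091 bytes
SEQ of segment 4 = 65317 + 509 + 824 + 1330 = 67980

67980


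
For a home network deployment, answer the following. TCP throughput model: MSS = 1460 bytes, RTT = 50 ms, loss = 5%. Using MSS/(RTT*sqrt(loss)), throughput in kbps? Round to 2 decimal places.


Given: MSS = 1460 bytes, RTT = 50 ms, loss = 5%
RTT in seconds = 50 / 1000 = 0.05
Loss rate = 5% = 0.05
sqrt(loss) = sqrt(0.05) = 0.223606797750
Throughput (bytes/s) = 1460 / (0.05 * 0.223606797750) = 130586.3699
Throughput (kbps) = 130586.3699 * 8 / 1000 = 1044.690959 -> 1044.69 kbps (2 dp)

1044.69


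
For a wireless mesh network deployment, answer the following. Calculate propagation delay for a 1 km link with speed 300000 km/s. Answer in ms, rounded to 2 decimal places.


Given: distance = 1 km, speed = 300000 km/s
Delay = distance / speed = 1 / 300000 seconds
Delay in ms = 1 * 1000 / 300000
Delay = 0.0033 ms
Rounded to 2 dp = 0.00 ms

0.00


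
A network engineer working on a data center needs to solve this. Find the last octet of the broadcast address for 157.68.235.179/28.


Given: IP = 157.68.235.179, prefix = /28
Host bits = 32 - 28 = 4
Network last octet = 179 AND mask = 176
Host part size = 2^4 - 1 = 15
Broadcast last octet = 176 OR 15 = 191

191


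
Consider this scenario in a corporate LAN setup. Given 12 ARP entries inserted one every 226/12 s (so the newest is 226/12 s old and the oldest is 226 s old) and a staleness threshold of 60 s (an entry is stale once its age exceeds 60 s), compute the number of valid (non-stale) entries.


Ages are k * 226/12 s for k = 1..12 (spacing = 18.8333 s).
Entry k is valid iff k * 226/12 <= 60 iff k <= 12 * 60 / 226 = 3.1858
n_valid = floor(3.1858) = 3
(n_stale = 12 - 3 = 9)

3


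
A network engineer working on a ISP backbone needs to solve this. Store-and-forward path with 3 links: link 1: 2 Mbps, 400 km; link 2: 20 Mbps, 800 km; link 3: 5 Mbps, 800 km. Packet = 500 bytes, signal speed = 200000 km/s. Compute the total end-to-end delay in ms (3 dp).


Packet = 500 bytes = 4000 bits. Store-and-forward: sum (t_trans + t_prop) per link.
Link 1: t_trans = 4000/(2*10^6) s = 2.0000 ms; t_prop = 400/200000 s = 2.0000 ms; subtotal = 4.0000 ms
Link 2: t_trans = 4000/(20*10^6) s = 0.2000 ms; t_prop = 800/200000 s = 4.0000 ms; subtotal = 4.2000 ms
Link 3: t_trans = 4000/(5*10^6) s = 0.8000 ms; t_prop = 800/200000 s = 4.0000 ms; subtotal = 4.8000 ms
End-to-end = 4.0000 + 4.2000 + 4.8000 = 13.0000 ms -> 13.000 ms (3 dp)

13.000


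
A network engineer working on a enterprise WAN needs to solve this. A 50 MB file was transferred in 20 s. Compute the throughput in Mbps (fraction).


Given: file = 50 MB, time = 20 s
File in Mb = 50 * 8 = 400 Mb
Throughput = 400 / 20 Mbps
Throughput = 20 Mbps

20
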